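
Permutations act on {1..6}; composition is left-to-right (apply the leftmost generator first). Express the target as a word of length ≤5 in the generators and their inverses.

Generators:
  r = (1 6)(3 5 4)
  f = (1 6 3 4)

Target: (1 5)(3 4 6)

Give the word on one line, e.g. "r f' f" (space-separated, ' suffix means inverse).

r' r' f f r

  after r': (1 6)(3 4 5)
  after r': (3 5 4)
  after f: (1 6 3 5)
  after f: (1 3 5 6 4)
  after r: (1 5)(3 4 6)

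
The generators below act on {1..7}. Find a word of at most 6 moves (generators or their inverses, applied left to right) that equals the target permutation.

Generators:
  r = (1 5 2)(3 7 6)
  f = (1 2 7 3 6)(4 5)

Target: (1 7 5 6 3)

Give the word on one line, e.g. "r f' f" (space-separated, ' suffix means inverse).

  after r': (1 2 5)(3 6 7)
  after f: (1 7 6 3)(2 4 5)
  after f: (1 3 2 5 7)
  after r: (1 7 5 6 3)

r' f f r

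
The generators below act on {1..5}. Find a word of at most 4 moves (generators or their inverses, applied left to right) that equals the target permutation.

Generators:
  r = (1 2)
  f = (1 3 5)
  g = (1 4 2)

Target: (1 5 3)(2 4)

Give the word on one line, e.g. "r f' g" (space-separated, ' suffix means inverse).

  after f': (1 5 3)
  after r: (1 5 3 2)
  after g': (1 5 3 4)
  after g': (1 5 3)(2 4)

f' r g' g'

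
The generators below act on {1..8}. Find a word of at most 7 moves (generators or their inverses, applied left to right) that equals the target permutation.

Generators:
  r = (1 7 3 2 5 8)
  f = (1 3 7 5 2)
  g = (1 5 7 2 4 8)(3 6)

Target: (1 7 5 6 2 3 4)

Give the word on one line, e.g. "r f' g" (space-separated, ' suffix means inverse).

  after r': (1 8 5 2 3 7)
  after f: (1 8 2 7 3 5)
  after f: (1 8)(2 5 3)
  after g: (2 7)(3 4 8 5 6)
  after r: (1 7 5 6 2 3 4)

r' f f g r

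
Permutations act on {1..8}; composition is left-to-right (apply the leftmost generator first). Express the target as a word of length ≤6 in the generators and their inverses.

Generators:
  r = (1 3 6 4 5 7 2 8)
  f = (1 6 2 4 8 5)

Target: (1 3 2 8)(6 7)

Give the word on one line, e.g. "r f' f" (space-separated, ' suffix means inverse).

f' r' r' r'

  after f': (1 5 8 4 2 6)
  after r': (1 4 7 5 2 3)(6 8)
  after r': (1 6 2)(3 8)(4 5 7)
  after r': (1 3 2 8)(6 7)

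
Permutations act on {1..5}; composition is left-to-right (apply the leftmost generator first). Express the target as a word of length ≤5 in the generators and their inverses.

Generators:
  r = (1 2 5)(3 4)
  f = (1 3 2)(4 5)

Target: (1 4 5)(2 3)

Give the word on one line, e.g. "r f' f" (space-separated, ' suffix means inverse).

r f' r'

  after r: (1 2 5)(3 4)
  after f': (1 3 5 2 4)
  after r': (1 4 5)(2 3)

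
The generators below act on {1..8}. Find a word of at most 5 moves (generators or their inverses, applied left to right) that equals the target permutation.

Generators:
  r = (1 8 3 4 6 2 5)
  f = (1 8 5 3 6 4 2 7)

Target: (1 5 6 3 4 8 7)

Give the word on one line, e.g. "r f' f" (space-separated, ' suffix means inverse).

  after f: (1 8 5 3 6 4 2 7)
  after r: (1 3 2 7 8)(4 5)
  after f': (1 5 6 3 4 8 7)

f r f'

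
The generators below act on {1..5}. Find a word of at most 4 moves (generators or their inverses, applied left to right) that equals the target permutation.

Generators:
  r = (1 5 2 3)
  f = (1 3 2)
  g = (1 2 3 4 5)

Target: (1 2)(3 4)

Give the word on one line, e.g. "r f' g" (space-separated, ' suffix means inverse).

g f r r

  after g: (1 2 3 4 5)
  after f: (3 4 5)
  after r: (1 5)(2 3 4)
  after r: (1 2)(3 4)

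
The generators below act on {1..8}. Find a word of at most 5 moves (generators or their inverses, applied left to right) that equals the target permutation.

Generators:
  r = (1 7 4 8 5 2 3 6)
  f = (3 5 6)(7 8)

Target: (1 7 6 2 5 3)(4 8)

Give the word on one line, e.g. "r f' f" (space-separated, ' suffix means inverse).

f' r f' f'

  after f': (3 6 5)(7 8)
  after r: (1 7 5 6 2 3)(4 8)
  after f': (1 8 4 7 3)(2 6)
  after f': (1 7 6 2 5 3)(4 8)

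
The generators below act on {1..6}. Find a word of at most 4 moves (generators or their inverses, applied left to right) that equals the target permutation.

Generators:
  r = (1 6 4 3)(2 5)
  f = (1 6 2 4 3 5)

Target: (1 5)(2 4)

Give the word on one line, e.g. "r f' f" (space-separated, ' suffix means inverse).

r f' f'

  after r: (1 6 4 3)(2 5)
  after f': (2 3 5 6)
  after f': (1 5)(2 4)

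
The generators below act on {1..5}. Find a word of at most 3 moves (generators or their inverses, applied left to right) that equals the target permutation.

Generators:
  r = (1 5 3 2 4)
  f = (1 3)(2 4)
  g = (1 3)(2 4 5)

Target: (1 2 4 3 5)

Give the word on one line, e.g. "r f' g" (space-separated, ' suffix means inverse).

g r' g

  after g: (1 3)(2 4 5)
  after r': (1 5 3 4)
  after g: (1 2 4 3 5)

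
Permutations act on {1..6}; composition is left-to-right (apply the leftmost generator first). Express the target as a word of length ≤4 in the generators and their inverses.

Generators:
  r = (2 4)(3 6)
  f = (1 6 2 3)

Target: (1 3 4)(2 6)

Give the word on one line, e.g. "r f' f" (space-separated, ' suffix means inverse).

  after f': (1 3 2 6)
  after r: (1 6)(2 3 4)
  after f': (3 4 6)
  after f': (1 3 4)(2 6)

f' r f' f'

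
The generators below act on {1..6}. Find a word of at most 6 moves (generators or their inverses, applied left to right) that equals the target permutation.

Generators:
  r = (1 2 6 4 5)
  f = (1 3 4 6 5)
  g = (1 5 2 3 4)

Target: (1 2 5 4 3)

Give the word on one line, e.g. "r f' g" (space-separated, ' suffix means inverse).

r' g' f g' f

  after r': (1 5 4 6 2)
  after g': (2 4 6 5 3)
  after f: (1 3 2 6)(4 5)
  after g': (1 2 6 4)(3 5)
  after f: (1 2 5 4 3)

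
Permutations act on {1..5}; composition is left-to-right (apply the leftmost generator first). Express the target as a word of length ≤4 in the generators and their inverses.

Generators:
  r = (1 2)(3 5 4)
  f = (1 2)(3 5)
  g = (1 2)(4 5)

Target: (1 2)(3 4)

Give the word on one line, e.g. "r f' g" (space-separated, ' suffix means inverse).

g f g'

  after g: (1 2)(4 5)
  after f: (3 5 4)
  after g': (1 2)(3 4)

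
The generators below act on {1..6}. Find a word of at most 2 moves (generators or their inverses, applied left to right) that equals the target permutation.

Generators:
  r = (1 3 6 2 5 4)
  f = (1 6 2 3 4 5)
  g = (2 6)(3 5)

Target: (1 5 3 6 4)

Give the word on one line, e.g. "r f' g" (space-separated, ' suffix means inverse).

  after r': (1 4 5 2 6 3)
  after f: (1 5 3 6 4)

r' f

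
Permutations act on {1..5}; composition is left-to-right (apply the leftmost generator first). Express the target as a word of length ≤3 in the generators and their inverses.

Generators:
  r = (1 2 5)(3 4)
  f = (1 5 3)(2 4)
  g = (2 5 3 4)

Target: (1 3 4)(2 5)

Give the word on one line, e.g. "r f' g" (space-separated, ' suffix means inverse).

g' g' f'

  after g': (2 4 3 5)
  after g': (2 3)(4 5)
  after f': (1 3 4)(2 5)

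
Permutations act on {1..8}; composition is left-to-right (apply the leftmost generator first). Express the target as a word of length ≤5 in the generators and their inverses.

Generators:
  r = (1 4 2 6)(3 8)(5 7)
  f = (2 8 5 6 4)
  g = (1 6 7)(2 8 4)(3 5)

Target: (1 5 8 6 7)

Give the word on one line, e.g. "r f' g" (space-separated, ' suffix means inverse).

g' g' f'

  after g': (1 7 6)(2 4 8)(3 5)
  after g': (1 6 7)(2 8 4)
  after f': (1 5 8 6 7)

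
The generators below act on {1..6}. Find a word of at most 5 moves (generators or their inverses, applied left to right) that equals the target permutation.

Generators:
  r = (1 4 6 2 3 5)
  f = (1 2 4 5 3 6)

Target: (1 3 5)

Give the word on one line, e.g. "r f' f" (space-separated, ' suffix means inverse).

f r f' r'

  after f: (1 2 4 5 3 6)
  after r: (1 3 2 6 4)
  after f': (1 5 4 6 2 3)
  after r': (1 3 5)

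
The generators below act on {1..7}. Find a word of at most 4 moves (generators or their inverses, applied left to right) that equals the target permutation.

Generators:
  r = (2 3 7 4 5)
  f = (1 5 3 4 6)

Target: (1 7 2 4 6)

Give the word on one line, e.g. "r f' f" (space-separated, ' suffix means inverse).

f r' r'

  after f: (1 5 3 4 6)
  after r': (1 4 6)(2 5)(3 7)
  after r': (1 7 2 4 6)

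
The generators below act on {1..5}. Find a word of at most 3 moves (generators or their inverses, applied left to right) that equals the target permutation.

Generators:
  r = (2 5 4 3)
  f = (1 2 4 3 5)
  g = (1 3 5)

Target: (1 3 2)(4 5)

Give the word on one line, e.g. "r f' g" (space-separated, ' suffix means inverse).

g f' r

  after g: (1 3 5)
  after f': (1 4 2)
  after r: (1 3 2)(4 5)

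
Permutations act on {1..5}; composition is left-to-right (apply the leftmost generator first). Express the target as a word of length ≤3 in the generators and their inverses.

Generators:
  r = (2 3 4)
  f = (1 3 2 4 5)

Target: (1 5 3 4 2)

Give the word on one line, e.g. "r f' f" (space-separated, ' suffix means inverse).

r f' r'

  after r: (2 3 4)
  after f': (1 5 4 3 2)
  after r': (1 5 3 4 2)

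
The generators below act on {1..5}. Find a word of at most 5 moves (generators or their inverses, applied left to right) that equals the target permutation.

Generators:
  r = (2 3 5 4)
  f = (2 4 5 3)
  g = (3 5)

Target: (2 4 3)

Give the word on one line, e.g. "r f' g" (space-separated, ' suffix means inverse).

g f' g r

  after g: (3 5)
  after f': (2 3 4)
  after g: (2 5 3 4)
  after r: (2 4 3)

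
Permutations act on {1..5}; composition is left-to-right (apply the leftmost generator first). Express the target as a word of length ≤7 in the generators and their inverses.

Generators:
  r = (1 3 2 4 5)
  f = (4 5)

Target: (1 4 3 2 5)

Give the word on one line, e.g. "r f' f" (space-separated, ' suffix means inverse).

f' r' r' f r'

  after f': (4 5)
  after r': (1 5 2 3)
  after r': (1 4 2)(3 5)
  after f: (1 5 3 4 2)
  after r': (1 4 3 2 5)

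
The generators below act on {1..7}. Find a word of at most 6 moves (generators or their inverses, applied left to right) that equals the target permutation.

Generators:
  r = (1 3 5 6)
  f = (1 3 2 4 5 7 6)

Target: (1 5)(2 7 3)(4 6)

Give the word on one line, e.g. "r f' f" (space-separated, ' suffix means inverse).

f f r f' r

  after f: (1 3 2 4 5 7 6)
  after f: (1 2 5 6 3 4 7)
  after r: (1 2 6 5)(3 4 7)
  after f': (1 3 2 7)(4 5 6)
  after r: (1 5)(2 7 3)(4 6)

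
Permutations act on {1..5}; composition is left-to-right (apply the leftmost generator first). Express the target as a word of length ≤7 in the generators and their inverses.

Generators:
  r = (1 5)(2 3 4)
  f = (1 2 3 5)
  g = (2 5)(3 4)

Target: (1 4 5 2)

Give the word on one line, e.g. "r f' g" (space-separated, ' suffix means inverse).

  after g: (2 5)(3 4)
  after f: (1 2)(3 4 5)
  after g: (1 5 4 2)
  after f': (1 3 2 5 4)
  after r: (1 4 5 2)

g f g f' r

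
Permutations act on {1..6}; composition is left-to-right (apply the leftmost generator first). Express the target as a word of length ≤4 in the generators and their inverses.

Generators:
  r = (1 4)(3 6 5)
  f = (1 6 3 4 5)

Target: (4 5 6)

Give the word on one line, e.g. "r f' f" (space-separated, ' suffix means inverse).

  after f: (1 6 3 4 5)
  after r': (1 3)(4 6 5)
  after f: (1 4 3 6)
  after r': (4 5 6)

f r' f r'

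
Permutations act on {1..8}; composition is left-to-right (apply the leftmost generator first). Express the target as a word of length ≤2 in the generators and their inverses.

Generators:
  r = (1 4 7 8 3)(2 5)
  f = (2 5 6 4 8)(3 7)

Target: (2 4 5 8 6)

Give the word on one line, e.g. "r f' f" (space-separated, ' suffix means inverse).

f' f'

  after f': (2 8 4 6 5)(3 7)
  after f': (2 4 5 8 6)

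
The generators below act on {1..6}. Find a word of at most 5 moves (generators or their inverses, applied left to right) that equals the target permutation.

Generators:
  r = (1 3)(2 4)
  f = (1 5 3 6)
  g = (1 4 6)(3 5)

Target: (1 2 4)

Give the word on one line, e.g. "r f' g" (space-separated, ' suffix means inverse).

g f' r

  after g: (1 4 6)(3 5)
  after f': (1 4 3)
  after r: (1 2 4)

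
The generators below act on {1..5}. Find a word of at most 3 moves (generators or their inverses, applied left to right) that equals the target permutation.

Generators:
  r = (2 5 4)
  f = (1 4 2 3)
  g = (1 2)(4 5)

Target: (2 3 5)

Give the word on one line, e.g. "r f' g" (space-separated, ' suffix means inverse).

  after f': (1 3 2 4)
  after r: (1 3 5 4)
  after f: (2 3 5)

f' r f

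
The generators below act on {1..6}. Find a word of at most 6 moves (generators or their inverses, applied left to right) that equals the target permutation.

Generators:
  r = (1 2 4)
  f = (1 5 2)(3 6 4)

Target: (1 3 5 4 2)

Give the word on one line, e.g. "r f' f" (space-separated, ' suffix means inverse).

  after f: (1 5 2)(3 6 4)
  after f: (1 2 5)(3 4 6)
  after r: (1 4 6 3)(2 5)
  after f: (1 3 5)
  after r': (1 3 5 4 2)

f f r f r'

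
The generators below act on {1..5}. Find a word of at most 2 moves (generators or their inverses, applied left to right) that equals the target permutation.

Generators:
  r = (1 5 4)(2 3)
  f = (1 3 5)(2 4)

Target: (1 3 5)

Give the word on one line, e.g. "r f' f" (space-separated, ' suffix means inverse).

f' f'

  after f': (1 5 3)(2 4)
  after f': (1 3 5)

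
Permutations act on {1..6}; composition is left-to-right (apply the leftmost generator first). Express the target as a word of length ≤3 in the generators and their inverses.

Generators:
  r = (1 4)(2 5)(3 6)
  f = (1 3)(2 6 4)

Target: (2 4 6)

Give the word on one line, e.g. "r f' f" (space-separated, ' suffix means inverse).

f f

  after f: (1 3)(2 6 4)
  after f: (2 4 6)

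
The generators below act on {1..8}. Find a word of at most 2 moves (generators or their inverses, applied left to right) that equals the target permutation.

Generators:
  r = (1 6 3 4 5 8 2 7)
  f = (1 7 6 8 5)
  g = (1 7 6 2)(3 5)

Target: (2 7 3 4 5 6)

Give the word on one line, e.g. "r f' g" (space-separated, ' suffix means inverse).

  after f: (1 7 6 8 5)
  after r: (2 7 3 4 5 6)

f r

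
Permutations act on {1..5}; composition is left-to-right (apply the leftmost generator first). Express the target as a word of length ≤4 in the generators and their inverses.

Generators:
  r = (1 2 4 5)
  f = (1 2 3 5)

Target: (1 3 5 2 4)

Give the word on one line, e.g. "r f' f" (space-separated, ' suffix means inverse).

  after r: (1 2 4 5)
  after f': (2 4 3)
  after f': (1 5 3)(2 4)
  after f': (1 3 5 2 4)

r f' f' f'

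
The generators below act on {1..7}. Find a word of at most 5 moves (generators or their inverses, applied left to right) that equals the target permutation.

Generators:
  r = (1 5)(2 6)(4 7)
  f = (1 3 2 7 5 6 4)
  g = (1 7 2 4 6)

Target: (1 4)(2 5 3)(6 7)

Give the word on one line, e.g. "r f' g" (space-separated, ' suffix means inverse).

  after r: (1 5)(2 6)(4 7)
  after f: (1 6 7)(2 4 5 3)
  after g: (2 6)(3 4 5)
  after g: (1 7 2)(3 6 4 5)
  after r: (1 4)(2 5 3)(6 7)

r f g g r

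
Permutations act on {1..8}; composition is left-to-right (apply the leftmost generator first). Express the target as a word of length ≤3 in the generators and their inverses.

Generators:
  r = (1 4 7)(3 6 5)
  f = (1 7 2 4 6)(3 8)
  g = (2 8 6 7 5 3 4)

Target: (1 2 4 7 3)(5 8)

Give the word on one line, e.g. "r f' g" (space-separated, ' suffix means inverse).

r f' r'

  after r: (1 4 7)(3 6 5)
  after f': (1 2 7 6 5 8 3 4)
  after r': (1 2 4 7 3)(5 8)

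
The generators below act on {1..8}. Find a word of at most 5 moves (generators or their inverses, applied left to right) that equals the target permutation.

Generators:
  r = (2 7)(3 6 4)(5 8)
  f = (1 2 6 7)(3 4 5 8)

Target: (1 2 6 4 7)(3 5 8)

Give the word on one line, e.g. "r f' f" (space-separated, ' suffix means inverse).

r r f

  after r: (2 7)(3 6 4)(5 8)
  after r: (3 4 6)
  after f: (1 2 6 4 7)(3 5 8)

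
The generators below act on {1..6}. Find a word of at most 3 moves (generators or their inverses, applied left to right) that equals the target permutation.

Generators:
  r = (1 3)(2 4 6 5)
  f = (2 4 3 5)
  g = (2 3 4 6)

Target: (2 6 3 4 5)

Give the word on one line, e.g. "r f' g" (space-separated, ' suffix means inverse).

  after g': (2 6 4 3)
  after f: (2 6 3 4 5)

g' f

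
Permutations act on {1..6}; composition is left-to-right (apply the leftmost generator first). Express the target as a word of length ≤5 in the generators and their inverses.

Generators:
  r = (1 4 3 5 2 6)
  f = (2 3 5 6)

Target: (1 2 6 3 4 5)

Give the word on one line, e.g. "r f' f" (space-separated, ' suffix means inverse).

  after r: (1 4 3 5 2 6)
  after f: (1 4 5 3 6)
  after r: (1 3)(2 6 4)
  after f: (1 5 6 4 3)
  after r: (1 2 6 3 4 5)

r f r f r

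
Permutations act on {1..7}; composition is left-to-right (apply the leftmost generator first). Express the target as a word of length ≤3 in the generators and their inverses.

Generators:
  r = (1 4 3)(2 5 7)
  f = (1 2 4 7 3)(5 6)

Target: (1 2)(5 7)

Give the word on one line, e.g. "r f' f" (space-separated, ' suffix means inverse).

r' f f

  after r': (1 3 4)(2 7 5)
  after f: (2 3 7 6 5 4)
  after f: (1 2)(5 7)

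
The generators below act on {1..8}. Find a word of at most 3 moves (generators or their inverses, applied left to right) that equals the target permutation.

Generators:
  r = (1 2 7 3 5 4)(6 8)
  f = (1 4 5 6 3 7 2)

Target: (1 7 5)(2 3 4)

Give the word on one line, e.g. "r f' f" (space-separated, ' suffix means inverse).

  after r: (1 2 7 3 5 4)(6 8)
  after r: (1 7 5)(2 3 4)

r r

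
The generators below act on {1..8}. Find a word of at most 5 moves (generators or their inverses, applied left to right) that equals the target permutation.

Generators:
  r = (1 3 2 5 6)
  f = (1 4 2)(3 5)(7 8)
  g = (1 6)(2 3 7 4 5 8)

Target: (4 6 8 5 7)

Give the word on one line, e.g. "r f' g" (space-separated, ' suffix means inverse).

  after f': (1 2 4)(3 5)(7 8)
  after g': (1 8 3 4 6)(2 7 5)
  after r: (1 8 2 7 6 3 4)
  after g: (1 2 4 6 7)(3 5 8)
  after f: (4 6 8 5 7)

f' g' r g f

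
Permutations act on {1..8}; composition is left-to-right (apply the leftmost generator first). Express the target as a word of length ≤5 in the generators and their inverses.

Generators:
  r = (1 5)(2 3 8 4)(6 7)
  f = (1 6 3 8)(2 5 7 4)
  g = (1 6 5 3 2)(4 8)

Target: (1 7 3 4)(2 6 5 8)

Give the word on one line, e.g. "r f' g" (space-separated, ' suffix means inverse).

r g' r' g

  after r: (1 5)(2 3 8 4)(6 7)
  after g': (1 6 7)(2 5)(3 4)
  after r': (1 7 5 4 2)(3 8)
  after g: (1 7 3 4)(2 6 5 8)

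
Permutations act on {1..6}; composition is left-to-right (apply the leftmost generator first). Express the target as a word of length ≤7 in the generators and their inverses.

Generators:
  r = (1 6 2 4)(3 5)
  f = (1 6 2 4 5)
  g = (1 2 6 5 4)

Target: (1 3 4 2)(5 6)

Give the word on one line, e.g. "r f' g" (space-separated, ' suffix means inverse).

f' g f r f'

  after f': (1 5 4 2 6)
  after g: (1 4 6 2 5)
  after f: (1 5 6 4 2)
  after r: (1 3 5 2 6)
  after f': (1 3 4 2)(5 6)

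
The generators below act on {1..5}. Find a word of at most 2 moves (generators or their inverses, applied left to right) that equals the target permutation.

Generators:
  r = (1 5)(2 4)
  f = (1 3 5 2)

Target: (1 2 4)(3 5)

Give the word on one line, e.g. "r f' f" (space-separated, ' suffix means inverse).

  after r: (1 5)(2 4)
  after f: (1 2 4)(3 5)

r f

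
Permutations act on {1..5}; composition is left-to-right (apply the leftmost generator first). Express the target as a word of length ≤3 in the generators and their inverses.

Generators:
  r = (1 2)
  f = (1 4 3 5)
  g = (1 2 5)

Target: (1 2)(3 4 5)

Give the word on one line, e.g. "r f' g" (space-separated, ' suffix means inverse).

  after f': (1 5 3 4)
  after g': (1 2)(3 4 5)

f' g'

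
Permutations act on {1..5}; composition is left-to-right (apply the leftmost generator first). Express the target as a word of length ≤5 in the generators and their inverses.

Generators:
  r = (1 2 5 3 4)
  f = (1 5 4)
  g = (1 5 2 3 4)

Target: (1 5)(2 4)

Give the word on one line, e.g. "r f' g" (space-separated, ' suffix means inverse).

  after r': (1 4 3 5 2)
  after f: (2 5)(3 4)
  after g': (1 4 2)
  after f': (1 5)(2 4)

r' f g' f'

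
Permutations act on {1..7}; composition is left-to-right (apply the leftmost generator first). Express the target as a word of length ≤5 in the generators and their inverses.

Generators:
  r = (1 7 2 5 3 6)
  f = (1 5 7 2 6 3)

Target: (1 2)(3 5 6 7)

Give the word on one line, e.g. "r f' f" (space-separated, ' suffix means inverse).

  after f: (1 5 7 2 6 3)
  after r': (1 2 3 6 5)
  after f': (1 7 5 3 2 6)
  after r: (1 2)(3 5 6 7)

f r' f' r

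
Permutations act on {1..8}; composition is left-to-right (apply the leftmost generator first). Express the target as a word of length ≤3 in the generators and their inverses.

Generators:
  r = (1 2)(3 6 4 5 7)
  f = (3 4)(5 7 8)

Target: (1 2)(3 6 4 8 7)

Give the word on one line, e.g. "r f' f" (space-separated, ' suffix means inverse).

  after r: (1 2)(3 6 4 5 7)
  after f: (1 2)(3 6)(4 7)(5 8)
  after f: (1 2)(3 6 4 8 7)

r f f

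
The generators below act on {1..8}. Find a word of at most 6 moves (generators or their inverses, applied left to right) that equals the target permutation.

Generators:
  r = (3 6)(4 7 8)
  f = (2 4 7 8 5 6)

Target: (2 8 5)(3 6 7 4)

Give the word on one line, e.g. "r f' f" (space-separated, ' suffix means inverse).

r r f f r

  after r: (3 6)(4 7 8)
  after r: (4 8 7)
  after f: (2 4 5 6)
  after f: (2 7 8 5)(4 6)
  after r: (2 8 5)(3 6 7 4)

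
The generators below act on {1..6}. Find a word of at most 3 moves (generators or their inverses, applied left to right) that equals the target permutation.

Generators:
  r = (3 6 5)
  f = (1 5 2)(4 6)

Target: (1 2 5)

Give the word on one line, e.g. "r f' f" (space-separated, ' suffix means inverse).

f f

  after f: (1 5 2)(4 6)
  after f: (1 2 5)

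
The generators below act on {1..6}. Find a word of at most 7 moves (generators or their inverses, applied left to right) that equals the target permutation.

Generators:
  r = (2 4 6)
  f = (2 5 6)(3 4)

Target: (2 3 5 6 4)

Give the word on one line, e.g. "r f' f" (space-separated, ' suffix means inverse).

  after r': (2 6 4)
  after f: (3 4 5 6)
  after r': (2 6 3)(4 5)
  after r': (2 4 5)(3 6)
  after f': (2 3 5 6 4)

r' f r' r' f'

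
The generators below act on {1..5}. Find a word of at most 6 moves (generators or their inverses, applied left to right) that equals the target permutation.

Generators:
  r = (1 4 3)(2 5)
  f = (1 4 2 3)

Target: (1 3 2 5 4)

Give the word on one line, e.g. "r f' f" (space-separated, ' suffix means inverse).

r r r f'

  after r: (1 4 3)(2 5)
  after r: (1 3 4)
  after r: (2 5)
  after f': (1 3 2 5 4)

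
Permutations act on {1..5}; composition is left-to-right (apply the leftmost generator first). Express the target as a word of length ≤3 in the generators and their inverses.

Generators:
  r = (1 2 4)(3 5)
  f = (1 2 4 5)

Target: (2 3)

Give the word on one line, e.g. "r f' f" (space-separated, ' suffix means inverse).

  after r': (1 4 2)(3 5)
  after f': (1 2 5 3 4)
  after r': (2 3)

r' f' r'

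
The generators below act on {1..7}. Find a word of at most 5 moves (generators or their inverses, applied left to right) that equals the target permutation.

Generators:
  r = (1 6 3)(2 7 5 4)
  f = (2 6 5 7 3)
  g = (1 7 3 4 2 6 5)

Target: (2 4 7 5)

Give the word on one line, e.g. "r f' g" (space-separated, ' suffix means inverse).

  after g: (1 7 3 4 2 6 5)
  after f: (1 3 4 6 7 2 5)
  after r: (2 4 3)(5 6)
  after f': (2 4 7 5)

g f r f'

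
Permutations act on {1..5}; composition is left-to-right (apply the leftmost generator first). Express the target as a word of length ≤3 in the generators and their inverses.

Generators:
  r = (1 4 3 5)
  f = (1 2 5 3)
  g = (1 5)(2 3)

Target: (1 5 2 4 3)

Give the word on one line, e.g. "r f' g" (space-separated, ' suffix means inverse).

  after g': (1 5)(2 3)
  after f: (1 3 5 2)
  after r: (1 5 2 4 3)

g' f r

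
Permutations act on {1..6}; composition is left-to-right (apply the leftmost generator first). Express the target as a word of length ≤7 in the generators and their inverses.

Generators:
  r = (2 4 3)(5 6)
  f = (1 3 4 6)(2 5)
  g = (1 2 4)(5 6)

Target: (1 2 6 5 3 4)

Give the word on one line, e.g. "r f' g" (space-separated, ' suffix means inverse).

  after r: (2 4 3)(5 6)
  after r: (2 3 4)
  after g: (1 2 3)(5 6)
  after f: (1 5)(2 4 6)
  after f: (1 2 6 5 3 4)

r r g f f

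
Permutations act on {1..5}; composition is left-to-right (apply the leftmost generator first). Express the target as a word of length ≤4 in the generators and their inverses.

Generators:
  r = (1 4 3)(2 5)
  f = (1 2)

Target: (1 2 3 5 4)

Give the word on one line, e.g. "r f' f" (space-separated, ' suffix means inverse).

f r f' r

  after f: (1 2)
  after r: (1 5 2 4 3)
  after f': (1 5)(2 4 3)
  after r: (1 2 3 5 4)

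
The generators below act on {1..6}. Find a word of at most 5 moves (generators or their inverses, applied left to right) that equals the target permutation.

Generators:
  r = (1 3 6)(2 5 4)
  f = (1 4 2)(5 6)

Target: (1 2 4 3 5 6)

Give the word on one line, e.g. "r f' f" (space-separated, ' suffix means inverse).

  after r: (1 3 6)(2 5 4)
  after r: (1 6 3)(2 4 5)
  after f: (1 5)(3 4 6)
  after r': (1 2 4 3 5 6)

r r f r'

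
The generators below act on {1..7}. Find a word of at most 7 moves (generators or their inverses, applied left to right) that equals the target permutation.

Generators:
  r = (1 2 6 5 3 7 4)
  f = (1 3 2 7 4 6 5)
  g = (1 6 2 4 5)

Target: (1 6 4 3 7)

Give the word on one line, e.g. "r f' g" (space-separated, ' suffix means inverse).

  after r': (1 4 7 3 5 6 2)
  after f: (1 6 7 2 3)
  after g: (1 2 3 6 7 4 5)
  after g: (1 4)(2 3)(5 6 7)
  after f: (1 6 4 3 7)

r' f g g f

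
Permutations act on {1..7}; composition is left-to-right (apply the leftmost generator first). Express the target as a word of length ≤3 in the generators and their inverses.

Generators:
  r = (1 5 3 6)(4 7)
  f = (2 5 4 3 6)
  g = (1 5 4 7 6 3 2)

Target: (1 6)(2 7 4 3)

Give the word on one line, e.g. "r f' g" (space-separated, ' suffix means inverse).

f f r'

  after f: (2 5 4 3 6)
  after f: (2 4 6 5 3)
  after r': (1 6)(2 7 4 3)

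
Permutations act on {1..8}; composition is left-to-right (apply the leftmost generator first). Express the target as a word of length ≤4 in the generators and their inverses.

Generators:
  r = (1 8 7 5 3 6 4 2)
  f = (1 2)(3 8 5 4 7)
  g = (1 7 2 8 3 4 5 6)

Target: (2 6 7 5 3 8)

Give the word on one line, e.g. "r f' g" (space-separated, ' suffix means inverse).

  after r: (1 8 7 5 3 6 4 2)
  after g': (1 2 6 3 5 8)(4 7)
  after f': (2 6 7 5 3 8)

r g' f'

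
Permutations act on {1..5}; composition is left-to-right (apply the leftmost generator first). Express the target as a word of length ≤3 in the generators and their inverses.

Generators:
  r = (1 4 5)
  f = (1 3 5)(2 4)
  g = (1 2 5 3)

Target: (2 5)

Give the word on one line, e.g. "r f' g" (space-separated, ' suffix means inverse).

f' f' g

  after f': (1 5 3)(2 4)
  after f': (1 3 5)
  after g: (2 5)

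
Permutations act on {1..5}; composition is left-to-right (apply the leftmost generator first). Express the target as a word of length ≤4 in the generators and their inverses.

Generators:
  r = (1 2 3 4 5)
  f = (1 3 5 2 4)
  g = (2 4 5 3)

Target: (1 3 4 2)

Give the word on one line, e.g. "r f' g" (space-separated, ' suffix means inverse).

r f' g

  after r: (1 2 3 4 5)
  after f': (1 5 4 3 2)
  after g: (1 3 4 2)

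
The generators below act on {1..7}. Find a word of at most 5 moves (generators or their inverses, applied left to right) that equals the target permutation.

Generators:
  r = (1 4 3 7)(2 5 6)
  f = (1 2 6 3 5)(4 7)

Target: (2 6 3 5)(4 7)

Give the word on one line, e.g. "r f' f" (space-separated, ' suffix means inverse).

f' f' r' r'

  after f': (1 5 3 6 2)(4 7)
  after f': (1 3 2 5 6)
  after r': (1 4)(3 6 7)
  after r': (2 6 3 5)(4 7)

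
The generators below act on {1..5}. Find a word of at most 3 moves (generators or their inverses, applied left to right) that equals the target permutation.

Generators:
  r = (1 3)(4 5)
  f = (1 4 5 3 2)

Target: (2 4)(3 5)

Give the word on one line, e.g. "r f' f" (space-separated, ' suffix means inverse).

r' f f

  after r': (1 3)(4 5)
  after f: (1 2)(3 4)
  after f: (2 4)(3 5)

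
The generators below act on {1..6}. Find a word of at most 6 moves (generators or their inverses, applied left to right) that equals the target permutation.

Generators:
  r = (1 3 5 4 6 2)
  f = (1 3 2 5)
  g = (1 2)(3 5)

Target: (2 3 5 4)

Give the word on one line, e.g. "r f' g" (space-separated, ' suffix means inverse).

  after r': (1 2 6 4 5 3)
  after f: (1 5 2 6 4)
  after f: (2 6 4 3)
  after r: (1 3)(4 5)
  after f': (2 3 5 4)

r' f f r f'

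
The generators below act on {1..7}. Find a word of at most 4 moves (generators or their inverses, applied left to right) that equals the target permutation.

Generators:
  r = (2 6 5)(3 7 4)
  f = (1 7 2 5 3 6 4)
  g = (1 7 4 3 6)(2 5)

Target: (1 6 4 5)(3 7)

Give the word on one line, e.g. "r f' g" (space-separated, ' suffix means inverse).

  after f: (1 7 2 5 3 6 4)
  after g': (4 6 7 5)
  after r': (2 5 7 6 3 4)
  after g': (1 6 4 5)(3 7)

f g' r' g'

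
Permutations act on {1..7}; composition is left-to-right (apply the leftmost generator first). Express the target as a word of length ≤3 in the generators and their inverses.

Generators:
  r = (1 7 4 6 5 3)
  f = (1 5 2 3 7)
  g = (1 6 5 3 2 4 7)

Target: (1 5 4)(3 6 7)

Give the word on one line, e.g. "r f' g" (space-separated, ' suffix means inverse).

  after r': (1 3 5 6 4 7)
  after r': (1 5 4)(3 6 7)

r' r'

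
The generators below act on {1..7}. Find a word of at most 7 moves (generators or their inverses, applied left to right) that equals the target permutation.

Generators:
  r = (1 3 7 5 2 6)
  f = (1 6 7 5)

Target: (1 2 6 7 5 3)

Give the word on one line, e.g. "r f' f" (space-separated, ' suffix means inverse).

  after r: (1 3 7 5 2 6)
  after f: (1 3 5 2 7)
  after r: (1 7 3 2 5 6)
  after r: (1 5)(3 6)
  after r: (1 2 6 7 5 3)

r f r r r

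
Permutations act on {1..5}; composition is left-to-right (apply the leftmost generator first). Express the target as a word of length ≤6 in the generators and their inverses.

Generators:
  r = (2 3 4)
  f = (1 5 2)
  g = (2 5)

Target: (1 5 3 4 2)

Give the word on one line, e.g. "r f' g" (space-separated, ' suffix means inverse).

g f' g' r

  after g: (2 5)
  after f': (1 2)
  after g': (1 5 2)
  after r: (1 5 3 4 2)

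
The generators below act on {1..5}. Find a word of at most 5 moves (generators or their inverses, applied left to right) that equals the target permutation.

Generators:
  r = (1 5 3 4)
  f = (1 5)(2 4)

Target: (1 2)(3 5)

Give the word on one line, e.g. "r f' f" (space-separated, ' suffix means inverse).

  after f': (1 5)(2 4)
  after r': (2 3 5 4)
  after r': (1 4 2 5 3)
  after f: (1 2)(3 5)

f' r' r' f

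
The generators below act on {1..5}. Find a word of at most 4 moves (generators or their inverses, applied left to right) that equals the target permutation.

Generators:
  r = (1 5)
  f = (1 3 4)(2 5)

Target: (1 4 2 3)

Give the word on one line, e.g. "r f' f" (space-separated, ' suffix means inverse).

  after f: (1 3 4)(2 5)
  after r': (1 3 4 5 2)
  after f: (1 4 2 3)

f r' f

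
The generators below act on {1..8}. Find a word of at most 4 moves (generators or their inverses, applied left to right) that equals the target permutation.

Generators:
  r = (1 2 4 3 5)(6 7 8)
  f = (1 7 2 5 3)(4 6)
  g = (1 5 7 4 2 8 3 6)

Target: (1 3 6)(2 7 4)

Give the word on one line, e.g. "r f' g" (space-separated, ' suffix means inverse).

g' f' r

  after g': (1 6 3 8 2 4 7 5)
  after f': (1 4)(2 6 5 3 8 7)
  after r: (1 3 6)(2 7 4)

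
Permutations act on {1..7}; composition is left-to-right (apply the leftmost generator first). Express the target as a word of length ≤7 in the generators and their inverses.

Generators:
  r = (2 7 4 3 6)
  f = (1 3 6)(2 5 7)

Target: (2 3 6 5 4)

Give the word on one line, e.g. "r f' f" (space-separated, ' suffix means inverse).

r' f' f' r f

  after r': (2 6 3 4 7)
  after f': (1 6)(2 3 4 5)
  after f': (1 3 4 2)(5 7)
  after r: (1 6 2)(4 7 5)
  after f: (2 3 6 5 4)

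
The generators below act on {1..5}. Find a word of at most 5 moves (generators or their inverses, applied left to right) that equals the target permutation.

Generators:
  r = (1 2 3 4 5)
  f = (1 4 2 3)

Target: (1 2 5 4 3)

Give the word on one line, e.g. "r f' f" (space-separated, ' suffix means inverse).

f' r f

  after f': (1 3 2 4)
  after r: (1 4 2 5)
  after f: (1 2 5 4 3)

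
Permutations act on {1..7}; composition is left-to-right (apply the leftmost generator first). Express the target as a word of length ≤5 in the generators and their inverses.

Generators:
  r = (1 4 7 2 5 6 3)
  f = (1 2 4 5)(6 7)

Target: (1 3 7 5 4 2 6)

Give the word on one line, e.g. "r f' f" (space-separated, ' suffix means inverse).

  after r': (1 3 6 5 2 7 4)
  after f': (1 3 7 2 6 4 5)
  after f': (1 3 6 2 7)
  after f': (1 3 7 5 4 2 6)

r' f' f' f'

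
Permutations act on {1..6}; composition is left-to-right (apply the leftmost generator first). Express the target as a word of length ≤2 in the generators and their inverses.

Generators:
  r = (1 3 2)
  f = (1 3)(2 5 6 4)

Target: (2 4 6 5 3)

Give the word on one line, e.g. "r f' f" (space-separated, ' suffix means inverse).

  after f': (1 3)(2 4 6 5)
  after r': (2 4 6 5 3)

f' r'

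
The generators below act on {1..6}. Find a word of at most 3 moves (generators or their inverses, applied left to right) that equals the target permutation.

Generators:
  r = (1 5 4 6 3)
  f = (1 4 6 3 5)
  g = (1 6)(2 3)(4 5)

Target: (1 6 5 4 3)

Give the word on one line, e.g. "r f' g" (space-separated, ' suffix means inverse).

  after f: (1 4 6 3 5)
  after f: (1 6 5 4 3)

f f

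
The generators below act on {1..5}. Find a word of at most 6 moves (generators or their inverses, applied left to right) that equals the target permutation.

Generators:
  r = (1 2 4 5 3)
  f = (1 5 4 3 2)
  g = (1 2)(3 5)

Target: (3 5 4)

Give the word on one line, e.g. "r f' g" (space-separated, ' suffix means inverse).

  after g': (1 2)(3 5)
  after f: (2 5)(3 4)
  after r': (1 3 2 4 5)
  after f: (1 2 3)
  after f: (3 5 4)

g' f r' f f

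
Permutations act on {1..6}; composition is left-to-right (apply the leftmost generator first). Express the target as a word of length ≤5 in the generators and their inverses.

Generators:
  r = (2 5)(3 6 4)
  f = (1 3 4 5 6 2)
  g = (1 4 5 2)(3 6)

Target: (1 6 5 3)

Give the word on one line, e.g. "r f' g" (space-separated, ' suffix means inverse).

  after f: (1 3 4 5 6 2)
  after f: (1 4 6)(2 3 5)
  after g: (1 5)(2 6 4 3)
  after f: (1 6 5 3)

f f g f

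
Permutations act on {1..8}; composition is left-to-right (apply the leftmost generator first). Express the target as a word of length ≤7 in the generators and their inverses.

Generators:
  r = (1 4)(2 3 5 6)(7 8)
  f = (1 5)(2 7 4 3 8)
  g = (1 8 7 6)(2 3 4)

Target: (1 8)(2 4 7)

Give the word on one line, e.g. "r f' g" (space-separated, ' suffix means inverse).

  after r': (1 4)(2 6 5 3)(7 8)
  after f: (1 3 7 2 6)(4 5 8)
  after f: (1 8 3 4)(2 6 5)
  after g: (1 7 6 5 3 2)(4 8)
  after r: (1 8)(2 4 7)

r' f f g r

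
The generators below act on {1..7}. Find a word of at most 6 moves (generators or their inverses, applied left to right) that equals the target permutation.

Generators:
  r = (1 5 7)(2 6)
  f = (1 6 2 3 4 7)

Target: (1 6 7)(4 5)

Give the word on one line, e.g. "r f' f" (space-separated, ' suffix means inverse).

  after f: (1 6 2 3 4 7)
  after r: (1 2 3 4)(5 7)
  after f': (1 6)(4 7 5)
  after r: (1 2 6 5 4)
  after r: (1 6 7)(4 5)

f r f' r r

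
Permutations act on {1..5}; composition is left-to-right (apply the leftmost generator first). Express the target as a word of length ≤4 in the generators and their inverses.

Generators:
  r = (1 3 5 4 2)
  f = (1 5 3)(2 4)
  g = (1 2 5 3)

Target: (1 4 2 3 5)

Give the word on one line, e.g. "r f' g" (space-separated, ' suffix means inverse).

  after g: (1 2 5 3)
  after f: (1 4 2 3 5)

g f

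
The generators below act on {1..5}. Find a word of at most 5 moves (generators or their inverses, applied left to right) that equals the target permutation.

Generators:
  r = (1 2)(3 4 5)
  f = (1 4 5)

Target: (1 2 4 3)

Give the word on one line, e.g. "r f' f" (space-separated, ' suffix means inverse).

  after r': (1 2)(3 5 4)
  after f': (1 2 5)(3 4)
  after f': (1 2 4 3)

r' f' f'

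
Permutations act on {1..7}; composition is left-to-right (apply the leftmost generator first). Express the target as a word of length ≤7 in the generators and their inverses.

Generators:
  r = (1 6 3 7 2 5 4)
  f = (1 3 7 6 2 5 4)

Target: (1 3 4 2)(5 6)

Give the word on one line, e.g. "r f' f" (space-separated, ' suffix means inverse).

  after r': (1 4 5 2 7 3 6)
  after r': (1 5 7 6 4 2 3)
  after f': (1 2)(3 4 6 5)
  after f': (1 6 2 4 7 3 5)
  after r: (1 3 4 2)(5 6)

r' r' f' f' r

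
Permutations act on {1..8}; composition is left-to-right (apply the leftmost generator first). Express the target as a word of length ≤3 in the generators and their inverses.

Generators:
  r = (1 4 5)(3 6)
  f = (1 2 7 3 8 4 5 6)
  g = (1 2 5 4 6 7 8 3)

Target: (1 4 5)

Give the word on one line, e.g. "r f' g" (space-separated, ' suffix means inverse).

r' r'

  after r': (1 5 4)(3 6)
  after r': (1 4 5)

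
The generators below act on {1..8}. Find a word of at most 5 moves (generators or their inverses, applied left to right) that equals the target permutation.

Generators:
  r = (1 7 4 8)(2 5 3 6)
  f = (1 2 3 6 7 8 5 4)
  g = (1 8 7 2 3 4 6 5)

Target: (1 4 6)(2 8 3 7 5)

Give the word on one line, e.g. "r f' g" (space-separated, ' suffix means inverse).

  after f': (1 4 5 8 7 6 3 2)
  after g': (1 3 7 4 6 2 5)
  after g': (1 2 6 7 3 8)
  after g': (1 7 2 4 3)(5 6 8)
  after r: (1 4 6)(2 8 3 7 5)

f' g' g' g' r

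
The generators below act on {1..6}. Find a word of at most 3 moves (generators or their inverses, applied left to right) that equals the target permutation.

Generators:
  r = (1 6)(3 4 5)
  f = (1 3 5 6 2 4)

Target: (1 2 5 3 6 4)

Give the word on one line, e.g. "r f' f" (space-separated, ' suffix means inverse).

  after r: (1 6)(3 4 5)
  after f: (1 2 4 6 3)
  after r: (1 2 5 3 6 4)

r f r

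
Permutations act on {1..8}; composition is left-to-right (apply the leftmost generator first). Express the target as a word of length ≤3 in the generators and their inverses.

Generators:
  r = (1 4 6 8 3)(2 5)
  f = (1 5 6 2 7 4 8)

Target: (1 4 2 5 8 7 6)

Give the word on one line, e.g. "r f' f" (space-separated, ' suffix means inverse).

f' f'

  after f': (1 8 4 7 2 6 5)
  after f': (1 4 2 5 8 7 6)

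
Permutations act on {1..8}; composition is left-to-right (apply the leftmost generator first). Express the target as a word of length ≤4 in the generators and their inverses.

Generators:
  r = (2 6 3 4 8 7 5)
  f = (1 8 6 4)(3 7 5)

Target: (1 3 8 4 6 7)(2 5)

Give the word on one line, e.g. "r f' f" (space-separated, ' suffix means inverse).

f' r r f'

  after f': (1 4 6 8)(3 5 7)
  after r: (1 8)(2 6 7 4 3)
  after r: (1 7 8)(2 3 6 5)
  after f': (1 3 8 4 6 7)(2 5)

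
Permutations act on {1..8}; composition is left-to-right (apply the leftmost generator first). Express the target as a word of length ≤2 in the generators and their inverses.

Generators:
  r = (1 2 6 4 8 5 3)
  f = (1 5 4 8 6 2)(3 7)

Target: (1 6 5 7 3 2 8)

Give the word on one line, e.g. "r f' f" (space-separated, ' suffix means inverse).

  after r: (1 2 6 4 8 5 3)
  after f': (1 6 5 7 3 2 8)

r f'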